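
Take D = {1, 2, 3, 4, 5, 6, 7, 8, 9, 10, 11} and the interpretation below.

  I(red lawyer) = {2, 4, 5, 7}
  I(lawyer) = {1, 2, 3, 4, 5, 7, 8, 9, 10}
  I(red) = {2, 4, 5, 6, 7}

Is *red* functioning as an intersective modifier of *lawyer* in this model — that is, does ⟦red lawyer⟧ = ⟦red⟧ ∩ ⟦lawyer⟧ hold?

⟦red⟧ ∩ ⟦lawyer⟧ = {2, 4, 5, 6, 7} ∩ {1, 2, 3, 4, 5, 7, 8, 9, 10} = {2, 4, 5, 7}
Observed ⟦red lawyer⟧ = {2, 4, 5, 7}.
These coincide, so the modifier is intersective here.

yes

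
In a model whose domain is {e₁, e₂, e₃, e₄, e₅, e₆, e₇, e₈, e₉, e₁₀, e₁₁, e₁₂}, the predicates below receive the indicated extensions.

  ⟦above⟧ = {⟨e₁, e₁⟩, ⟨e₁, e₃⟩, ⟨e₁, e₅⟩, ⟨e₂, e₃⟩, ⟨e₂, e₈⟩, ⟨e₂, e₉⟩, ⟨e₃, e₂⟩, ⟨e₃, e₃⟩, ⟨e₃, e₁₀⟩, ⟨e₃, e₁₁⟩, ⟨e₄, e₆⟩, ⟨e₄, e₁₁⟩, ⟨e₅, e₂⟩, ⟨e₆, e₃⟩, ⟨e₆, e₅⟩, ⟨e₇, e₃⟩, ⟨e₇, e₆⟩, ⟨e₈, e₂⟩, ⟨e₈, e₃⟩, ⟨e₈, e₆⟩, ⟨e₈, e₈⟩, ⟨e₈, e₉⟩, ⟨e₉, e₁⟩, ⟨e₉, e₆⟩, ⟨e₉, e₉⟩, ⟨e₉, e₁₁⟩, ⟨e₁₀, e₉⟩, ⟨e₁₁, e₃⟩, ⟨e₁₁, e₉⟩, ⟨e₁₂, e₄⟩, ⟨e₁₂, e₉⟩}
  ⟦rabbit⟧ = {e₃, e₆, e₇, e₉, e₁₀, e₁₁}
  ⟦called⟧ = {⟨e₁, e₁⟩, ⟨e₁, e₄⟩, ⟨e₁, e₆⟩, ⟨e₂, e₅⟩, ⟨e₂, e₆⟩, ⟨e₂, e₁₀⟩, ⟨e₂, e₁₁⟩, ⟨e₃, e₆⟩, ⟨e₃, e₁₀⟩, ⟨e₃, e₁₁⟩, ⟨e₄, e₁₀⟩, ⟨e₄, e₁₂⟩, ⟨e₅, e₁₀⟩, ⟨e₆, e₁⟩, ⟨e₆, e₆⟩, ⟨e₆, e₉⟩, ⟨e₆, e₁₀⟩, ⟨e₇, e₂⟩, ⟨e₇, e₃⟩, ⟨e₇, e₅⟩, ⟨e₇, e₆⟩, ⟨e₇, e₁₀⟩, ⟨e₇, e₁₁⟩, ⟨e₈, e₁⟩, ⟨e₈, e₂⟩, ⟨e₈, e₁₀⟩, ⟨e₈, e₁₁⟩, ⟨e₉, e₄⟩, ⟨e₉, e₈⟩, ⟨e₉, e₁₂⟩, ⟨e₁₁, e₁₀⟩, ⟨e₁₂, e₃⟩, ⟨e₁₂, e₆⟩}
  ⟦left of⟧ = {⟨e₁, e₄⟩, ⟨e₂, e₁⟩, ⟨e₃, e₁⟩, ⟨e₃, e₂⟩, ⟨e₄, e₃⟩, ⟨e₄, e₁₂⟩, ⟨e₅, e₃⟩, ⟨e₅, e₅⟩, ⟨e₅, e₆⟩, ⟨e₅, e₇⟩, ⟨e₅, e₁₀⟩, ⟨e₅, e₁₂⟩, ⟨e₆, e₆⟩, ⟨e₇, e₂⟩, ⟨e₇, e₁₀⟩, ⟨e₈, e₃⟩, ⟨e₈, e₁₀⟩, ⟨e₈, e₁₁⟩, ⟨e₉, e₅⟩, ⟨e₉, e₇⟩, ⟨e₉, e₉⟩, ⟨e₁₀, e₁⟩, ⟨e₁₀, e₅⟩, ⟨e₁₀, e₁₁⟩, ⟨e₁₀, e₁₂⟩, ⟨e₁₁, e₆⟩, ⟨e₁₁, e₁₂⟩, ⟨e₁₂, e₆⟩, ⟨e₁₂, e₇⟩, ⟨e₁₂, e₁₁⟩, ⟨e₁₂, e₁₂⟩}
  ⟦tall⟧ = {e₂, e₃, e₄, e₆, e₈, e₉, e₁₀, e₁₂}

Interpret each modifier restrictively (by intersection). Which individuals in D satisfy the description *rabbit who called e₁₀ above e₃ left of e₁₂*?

{e₁₁}

⟦who called e₁₀⟧ = {x : ⟨x, e₁₀⟩ ∈ ⟦called⟧} = {e₂, e₃, e₄, e₅, e₆, e₇, e₈, e₁₁}
⟦above e₃⟧ = {x : ⟨x, e₃⟩ ∈ ⟦above⟧} = {e₁, e₂, e₃, e₆, e₇, e₈, e₁₁}
⟦left of e₁₂⟧ = {x : ⟨x, e₁₂⟩ ∈ ⟦left of⟧} = {e₄, e₅, e₁₀, e₁₁, e₁₂}
⟦rabbit⟧ = {e₃, e₆, e₇, e₉, e₁₀, e₁₁}
… ∩ ⟦who called e₁₀⟧ = {e₃, e₆, e₇, e₉, e₁₀, e₁₁} ∩ {e₂, e₃, e₄, e₅, e₆, e₇, e₈, e₁₁} = {e₃, e₆, e₇, e₁₁}
… ∩ ⟦above e₃⟧ = {e₃, e₆, e₇, e₁₁} ∩ {e₁, e₂, e₃, e₆, e₇, e₈, e₁₁} = {e₃, e₆, e₇, e₁₁}
… ∩ ⟦left of e₁₂⟧ = {e₃, e₆, e₇, e₁₁} ∩ {e₄, e₅, e₁₀, e₁₁, e₁₂} = {e₁₁}
So ⟦rabbit who called e₁₀ above e₃ left of e₁₂⟧ = {e₁₁}.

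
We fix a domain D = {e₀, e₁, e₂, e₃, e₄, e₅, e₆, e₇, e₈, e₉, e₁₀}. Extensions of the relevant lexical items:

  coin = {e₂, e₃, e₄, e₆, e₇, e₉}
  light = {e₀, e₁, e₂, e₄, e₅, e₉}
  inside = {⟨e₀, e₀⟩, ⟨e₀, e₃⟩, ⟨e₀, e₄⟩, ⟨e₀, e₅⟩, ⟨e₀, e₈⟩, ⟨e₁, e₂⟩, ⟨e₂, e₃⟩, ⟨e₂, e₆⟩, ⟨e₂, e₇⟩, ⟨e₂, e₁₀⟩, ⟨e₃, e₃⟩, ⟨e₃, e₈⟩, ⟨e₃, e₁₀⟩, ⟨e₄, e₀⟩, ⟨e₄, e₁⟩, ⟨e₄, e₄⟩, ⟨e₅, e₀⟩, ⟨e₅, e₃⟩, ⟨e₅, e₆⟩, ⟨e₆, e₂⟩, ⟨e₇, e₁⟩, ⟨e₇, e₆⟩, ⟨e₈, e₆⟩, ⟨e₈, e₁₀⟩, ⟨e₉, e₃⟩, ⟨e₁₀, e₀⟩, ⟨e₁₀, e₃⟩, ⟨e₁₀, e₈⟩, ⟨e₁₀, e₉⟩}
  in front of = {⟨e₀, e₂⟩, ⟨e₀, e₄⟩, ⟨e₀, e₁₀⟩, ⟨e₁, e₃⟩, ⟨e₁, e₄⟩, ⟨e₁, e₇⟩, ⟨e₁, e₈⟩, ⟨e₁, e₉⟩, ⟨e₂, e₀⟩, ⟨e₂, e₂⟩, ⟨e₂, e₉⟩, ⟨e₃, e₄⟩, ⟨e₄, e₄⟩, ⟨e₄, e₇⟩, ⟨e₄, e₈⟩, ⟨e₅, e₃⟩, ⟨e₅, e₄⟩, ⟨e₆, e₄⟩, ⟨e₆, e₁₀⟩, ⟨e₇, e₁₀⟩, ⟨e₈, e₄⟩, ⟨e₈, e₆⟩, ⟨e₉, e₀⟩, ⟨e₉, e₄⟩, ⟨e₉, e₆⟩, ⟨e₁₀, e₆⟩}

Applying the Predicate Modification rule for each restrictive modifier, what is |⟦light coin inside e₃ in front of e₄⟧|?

⟦inside e₃⟧ = {x : ⟨x, e₃⟩ ∈ ⟦inside⟧} = {e₀, e₂, e₃, e₅, e₉, e₁₀}
⟦in front of e₄⟧ = {x : ⟨x, e₄⟩ ∈ ⟦in front of⟧} = {e₀, e₁, e₃, e₄, e₅, e₆, e₈, e₉}
⟦coin⟧ = {e₂, e₃, e₄, e₆, e₇, e₉}
… ∩ ⟦inside e₃⟧ = {e₂, e₃, e₄, e₆, e₇, e₉} ∩ {e₀, e₂, e₃, e₅, e₉, e₁₀} = {e₂, e₃, e₉}
… ∩ ⟦in front of e₄⟧ = {e₂, e₃, e₉} ∩ {e₀, e₁, e₃, e₄, e₅, e₆, e₈, e₉} = {e₃, e₉}
… ∩ ⟦light⟧ = {e₃, e₉} ∩ {e₀, e₁, e₂, e₄, e₅, e₉} = {e₉}
⟦light coin inside e₃ in front of e₄⟧ = {e₉}, so the cardinality is 1.

1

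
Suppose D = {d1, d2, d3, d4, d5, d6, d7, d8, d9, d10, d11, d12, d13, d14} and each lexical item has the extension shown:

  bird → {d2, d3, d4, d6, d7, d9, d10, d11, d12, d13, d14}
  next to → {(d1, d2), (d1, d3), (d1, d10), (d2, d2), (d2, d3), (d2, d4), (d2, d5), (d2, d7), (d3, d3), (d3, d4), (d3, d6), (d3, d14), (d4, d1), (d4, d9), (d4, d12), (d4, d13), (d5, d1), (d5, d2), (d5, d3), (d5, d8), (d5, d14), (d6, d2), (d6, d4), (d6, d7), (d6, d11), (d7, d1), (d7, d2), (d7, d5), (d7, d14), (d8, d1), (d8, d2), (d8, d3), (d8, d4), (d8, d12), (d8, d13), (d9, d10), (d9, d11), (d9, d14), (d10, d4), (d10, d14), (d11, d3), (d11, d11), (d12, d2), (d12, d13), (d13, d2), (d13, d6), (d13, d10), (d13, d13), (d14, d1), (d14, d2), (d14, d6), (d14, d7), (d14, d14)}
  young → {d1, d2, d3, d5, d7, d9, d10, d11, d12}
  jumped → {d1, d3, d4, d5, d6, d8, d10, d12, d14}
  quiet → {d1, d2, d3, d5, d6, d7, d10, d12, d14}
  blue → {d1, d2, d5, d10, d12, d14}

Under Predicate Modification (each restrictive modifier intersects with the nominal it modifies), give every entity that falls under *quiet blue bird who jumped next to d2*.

{d12, d14}

⟦who jumped⟧ = ⟦jumped⟧ = {d1, d3, d4, d5, d6, d8, d10, d12, d14}
⟦next to d2⟧ = {x : ⟨x, d2⟩ ∈ ⟦next to⟧} = {d1, d2, d5, d6, d7, d8, d12, d13, d14}
⟦bird⟧ = {d2, d3, d4, d6, d7, d9, d10, d11, d12, d13, d14}
… ∩ ⟦who jumped⟧ = {d2, d3, d4, d6, d7, d9, d10, d11, d12, d13, d14} ∩ {d1, d3, d4, d5, d6, d8, d10, d12, d14} = {d3, d4, d6, d10, d12, d14}
… ∩ ⟦next to d2⟧ = {d3, d4, d6, d10, d12, d14} ∩ {d1, d2, d5, d6, d7, d8, d12, d13, d14} = {d6, d12, d14}
… ∩ ⟦quiet⟧ = {d6, d12, d14} ∩ {d1, d2, d3, d5, d6, d7, d10, d12, d14} = {d6, d12, d14}
… ∩ ⟦blue⟧ = {d6, d12, d14} ∩ {d1, d2, d5, d10, d12, d14} = {d12, d14}
So ⟦quiet blue bird who jumped next to d2⟧ = {d12, d14}.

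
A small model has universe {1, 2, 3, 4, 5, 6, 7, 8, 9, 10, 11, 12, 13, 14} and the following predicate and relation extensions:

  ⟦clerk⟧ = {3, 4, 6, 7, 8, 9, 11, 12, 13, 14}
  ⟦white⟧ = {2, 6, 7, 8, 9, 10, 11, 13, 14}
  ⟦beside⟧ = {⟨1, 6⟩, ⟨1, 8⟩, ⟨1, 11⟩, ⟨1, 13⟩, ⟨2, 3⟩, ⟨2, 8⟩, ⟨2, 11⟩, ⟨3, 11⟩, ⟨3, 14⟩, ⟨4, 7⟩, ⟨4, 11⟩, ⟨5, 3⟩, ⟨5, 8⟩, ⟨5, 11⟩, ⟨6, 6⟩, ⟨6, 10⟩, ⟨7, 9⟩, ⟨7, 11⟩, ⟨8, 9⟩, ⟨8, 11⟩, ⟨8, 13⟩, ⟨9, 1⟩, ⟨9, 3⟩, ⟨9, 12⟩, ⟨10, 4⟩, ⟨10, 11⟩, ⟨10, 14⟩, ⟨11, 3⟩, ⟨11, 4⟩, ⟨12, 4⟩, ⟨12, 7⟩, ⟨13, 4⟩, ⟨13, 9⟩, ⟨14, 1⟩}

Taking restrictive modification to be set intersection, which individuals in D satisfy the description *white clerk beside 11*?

⟦beside 11⟧ = {x : ⟨x, 11⟩ ∈ ⟦beside⟧} = {1, 2, 3, 4, 5, 7, 8, 10}
⟦clerk⟧ = {3, 4, 6, 7, 8, 9, 11, 12, 13, 14}
… ∩ ⟦beside 11⟧ = {3, 4, 6, 7, 8, 9, 11, 12, 13, 14} ∩ {1, 2, 3, 4, 5, 7, 8, 10} = {3, 4, 7, 8}
… ∩ ⟦white⟧ = {3, 4, 7, 8} ∩ {2, 6, 7, 8, 9, 10, 11, 13, 14} = {7, 8}
So ⟦white clerk beside 11⟧ = {7, 8}.

{7, 8}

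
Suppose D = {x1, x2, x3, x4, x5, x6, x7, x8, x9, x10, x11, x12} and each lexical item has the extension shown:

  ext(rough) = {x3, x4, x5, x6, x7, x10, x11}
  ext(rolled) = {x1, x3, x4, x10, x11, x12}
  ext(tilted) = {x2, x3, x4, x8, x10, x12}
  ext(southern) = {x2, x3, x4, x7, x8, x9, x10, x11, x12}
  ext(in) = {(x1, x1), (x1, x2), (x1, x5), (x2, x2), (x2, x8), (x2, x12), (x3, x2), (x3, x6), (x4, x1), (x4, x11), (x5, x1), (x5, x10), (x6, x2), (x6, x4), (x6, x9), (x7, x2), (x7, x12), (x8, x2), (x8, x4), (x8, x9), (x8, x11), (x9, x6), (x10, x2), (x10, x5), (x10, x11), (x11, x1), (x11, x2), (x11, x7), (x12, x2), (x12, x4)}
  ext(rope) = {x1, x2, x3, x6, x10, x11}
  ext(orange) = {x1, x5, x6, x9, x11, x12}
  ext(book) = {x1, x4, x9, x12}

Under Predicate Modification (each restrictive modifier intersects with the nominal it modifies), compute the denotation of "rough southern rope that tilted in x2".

{x3, x10}

⟦that tilted⟧ = ⟦tilted⟧ = {x2, x3, x4, x8, x10, x12}
⟦in x2⟧ = {x : ⟨x, x2⟩ ∈ ⟦in⟧} = {x1, x2, x3, x6, x7, x8, x10, x11, x12}
⟦rope⟧ = {x1, x2, x3, x6, x10, x11}
… ∩ ⟦that tilted⟧ = {x1, x2, x3, x6, x10, x11} ∩ {x2, x3, x4, x8, x10, x12} = {x2, x3, x10}
… ∩ ⟦in x2⟧ = {x2, x3, x10} ∩ {x1, x2, x3, x6, x7, x8, x10, x11, x12} = {x2, x3, x10}
… ∩ ⟦rough⟧ = {x2, x3, x10} ∩ {x3, x4, x5, x6, x7, x10, x11} = {x3, x10}
… ∩ ⟦southern⟧ = {x3, x10} ∩ {x2, x3, x4, x7, x8, x9, x10, x11, x12} = {x3, x10}
So ⟦rough southern rope that tilted in x2⟧ = {x3, x10}.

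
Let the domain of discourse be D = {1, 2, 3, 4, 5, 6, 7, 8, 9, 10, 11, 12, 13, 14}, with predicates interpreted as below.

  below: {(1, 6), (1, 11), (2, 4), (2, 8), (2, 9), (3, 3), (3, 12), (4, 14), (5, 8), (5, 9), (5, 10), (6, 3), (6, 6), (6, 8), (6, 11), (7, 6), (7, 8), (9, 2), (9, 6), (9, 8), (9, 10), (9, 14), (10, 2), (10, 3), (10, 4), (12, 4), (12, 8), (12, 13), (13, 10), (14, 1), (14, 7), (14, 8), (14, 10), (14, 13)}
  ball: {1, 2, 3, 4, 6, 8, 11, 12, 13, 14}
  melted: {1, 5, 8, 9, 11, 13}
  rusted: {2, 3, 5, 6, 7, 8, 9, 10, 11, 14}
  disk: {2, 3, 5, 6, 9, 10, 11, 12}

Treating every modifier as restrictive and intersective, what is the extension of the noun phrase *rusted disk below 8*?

⟦below 8⟧ = {x : ⟨x, 8⟩ ∈ ⟦below⟧} = {2, 5, 6, 7, 9, 12, 14}
⟦disk⟧ = {2, 3, 5, 6, 9, 10, 11, 12}
… ∩ ⟦below 8⟧ = {2, 3, 5, 6, 9, 10, 11, 12} ∩ {2, 5, 6, 7, 9, 12, 14} = {2, 5, 6, 9, 12}
… ∩ ⟦rusted⟧ = {2, 5, 6, 9, 12} ∩ {2, 3, 5, 6, 7, 8, 9, 10, 11, 14} = {2, 5, 6, 9}
So ⟦rusted disk below 8⟧ = {2, 5, 6, 9}.

{2, 5, 6, 9}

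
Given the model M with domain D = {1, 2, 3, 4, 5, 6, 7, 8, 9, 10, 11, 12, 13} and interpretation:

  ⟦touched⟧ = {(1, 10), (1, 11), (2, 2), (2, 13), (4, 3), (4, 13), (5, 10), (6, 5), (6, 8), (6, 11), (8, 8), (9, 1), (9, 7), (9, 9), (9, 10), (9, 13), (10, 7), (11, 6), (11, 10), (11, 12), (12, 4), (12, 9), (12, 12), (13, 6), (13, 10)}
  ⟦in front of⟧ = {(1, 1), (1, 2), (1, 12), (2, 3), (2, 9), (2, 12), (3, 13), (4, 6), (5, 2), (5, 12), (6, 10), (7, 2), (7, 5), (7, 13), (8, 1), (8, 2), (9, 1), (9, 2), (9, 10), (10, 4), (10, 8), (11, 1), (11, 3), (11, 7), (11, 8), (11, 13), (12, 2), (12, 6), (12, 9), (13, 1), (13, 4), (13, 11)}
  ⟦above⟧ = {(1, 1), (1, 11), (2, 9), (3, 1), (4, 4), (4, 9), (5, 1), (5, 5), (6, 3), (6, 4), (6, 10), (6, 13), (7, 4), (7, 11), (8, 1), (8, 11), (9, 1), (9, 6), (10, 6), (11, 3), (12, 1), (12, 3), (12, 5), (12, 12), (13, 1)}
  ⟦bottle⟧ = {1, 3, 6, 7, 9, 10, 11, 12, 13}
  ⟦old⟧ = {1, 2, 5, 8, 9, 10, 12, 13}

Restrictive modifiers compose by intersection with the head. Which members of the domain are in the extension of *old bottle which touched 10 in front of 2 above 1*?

⟦which touched 10⟧ = {x : ⟨x, 10⟩ ∈ ⟦touched⟧} = {1, 5, 9, 11, 13}
⟦in front of 2⟧ = {x : ⟨x, 2⟩ ∈ ⟦in front of⟧} = {1, 5, 7, 8, 9, 12}
⟦above 1⟧ = {x : ⟨x, 1⟩ ∈ ⟦above⟧} = {1, 3, 5, 8, 9, 12, 13}
⟦bottle⟧ = {1, 3, 6, 7, 9, 10, 11, 12, 13}
… ∩ ⟦which touched 10⟧ = {1, 3, 6, 7, 9, 10, 11, 12, 13} ∩ {1, 5, 9, 11, 13} = {1, 9, 11, 13}
… ∩ ⟦in front of 2⟧ = {1, 9, 11, 13} ∩ {1, 5, 7, 8, 9, 12} = {1, 9}
… ∩ ⟦above 1⟧ = {1, 9} ∩ {1, 3, 5, 8, 9, 12, 13} = {1, 9}
… ∩ ⟦old⟧ = {1, 9} ∩ {1, 2, 5, 8, 9, 10, 12, 13} = {1, 9}
So ⟦old bottle which touched 10 in front of 2 above 1⟧ = {1, 9}.

{1, 9}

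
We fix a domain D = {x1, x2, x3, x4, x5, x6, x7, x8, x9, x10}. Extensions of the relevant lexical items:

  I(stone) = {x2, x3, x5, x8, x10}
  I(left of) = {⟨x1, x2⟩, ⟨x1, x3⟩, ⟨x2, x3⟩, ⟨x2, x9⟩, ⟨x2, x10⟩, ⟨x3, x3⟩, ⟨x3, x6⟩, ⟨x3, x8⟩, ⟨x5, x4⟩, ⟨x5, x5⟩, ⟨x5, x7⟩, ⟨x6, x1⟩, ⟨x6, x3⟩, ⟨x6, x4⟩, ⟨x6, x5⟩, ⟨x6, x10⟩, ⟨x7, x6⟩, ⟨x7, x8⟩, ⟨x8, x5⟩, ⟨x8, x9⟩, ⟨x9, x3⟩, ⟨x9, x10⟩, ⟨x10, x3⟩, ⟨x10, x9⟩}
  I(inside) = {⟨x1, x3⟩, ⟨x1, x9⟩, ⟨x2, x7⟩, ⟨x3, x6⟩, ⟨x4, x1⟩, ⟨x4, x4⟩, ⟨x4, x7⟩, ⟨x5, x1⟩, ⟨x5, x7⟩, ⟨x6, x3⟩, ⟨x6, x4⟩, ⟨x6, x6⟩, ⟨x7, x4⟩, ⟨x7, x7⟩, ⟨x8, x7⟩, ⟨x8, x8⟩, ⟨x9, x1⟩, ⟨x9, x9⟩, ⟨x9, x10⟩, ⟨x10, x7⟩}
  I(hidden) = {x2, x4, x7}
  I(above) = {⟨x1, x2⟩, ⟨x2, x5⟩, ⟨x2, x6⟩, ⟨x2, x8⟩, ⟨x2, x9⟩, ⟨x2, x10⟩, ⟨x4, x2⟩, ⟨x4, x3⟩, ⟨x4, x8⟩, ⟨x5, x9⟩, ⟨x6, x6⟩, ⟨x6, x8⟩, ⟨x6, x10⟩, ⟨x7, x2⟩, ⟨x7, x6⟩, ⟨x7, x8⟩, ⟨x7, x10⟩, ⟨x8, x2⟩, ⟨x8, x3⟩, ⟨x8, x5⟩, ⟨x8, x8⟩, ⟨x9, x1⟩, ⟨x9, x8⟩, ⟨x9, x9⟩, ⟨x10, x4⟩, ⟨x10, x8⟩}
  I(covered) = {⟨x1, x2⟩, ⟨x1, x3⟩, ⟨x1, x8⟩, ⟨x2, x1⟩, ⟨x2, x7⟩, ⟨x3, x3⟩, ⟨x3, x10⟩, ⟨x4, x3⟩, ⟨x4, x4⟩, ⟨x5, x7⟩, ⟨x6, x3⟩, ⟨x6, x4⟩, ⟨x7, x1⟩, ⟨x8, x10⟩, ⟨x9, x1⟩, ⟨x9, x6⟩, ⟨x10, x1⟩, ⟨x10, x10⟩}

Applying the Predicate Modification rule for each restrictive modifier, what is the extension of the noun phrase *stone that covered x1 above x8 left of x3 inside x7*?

{x2, x10}

⟦that covered x1⟧ = {x : ⟨x, x1⟩ ∈ ⟦covered⟧} = {x2, x7, x9, x10}
⟦above x8⟧ = {x : ⟨x, x8⟩ ∈ ⟦above⟧} = {x2, x4, x6, x7, x8, x9, x10}
⟦left of x3⟧ = {x : ⟨x, x3⟩ ∈ ⟦left of⟧} = {x1, x2, x3, x6, x9, x10}
⟦inside x7⟧ = {x : ⟨x, x7⟩ ∈ ⟦inside⟧} = {x2, x4, x5, x7, x8, x10}
⟦stone⟧ = {x2, x3, x5, x8, x10}
… ∩ ⟦that covered x1⟧ = {x2, x3, x5, x8, x10} ∩ {x2, x7, x9, x10} = {x2, x10}
… ∩ ⟦above x8⟧ = {x2, x10} ∩ {x2, x4, x6, x7, x8, x9, x10} = {x2, x10}
… ∩ ⟦left of x3⟧ = {x2, x10} ∩ {x1, x2, x3, x6, x9, x10} = {x2, x10}
… ∩ ⟦inside x7⟧ = {x2, x10} ∩ {x2, x4, x5, x7, x8, x10} = {x2, x10}
So ⟦stone that covered x1 above x8 left of x3 inside x7⟧ = {x2, x10}.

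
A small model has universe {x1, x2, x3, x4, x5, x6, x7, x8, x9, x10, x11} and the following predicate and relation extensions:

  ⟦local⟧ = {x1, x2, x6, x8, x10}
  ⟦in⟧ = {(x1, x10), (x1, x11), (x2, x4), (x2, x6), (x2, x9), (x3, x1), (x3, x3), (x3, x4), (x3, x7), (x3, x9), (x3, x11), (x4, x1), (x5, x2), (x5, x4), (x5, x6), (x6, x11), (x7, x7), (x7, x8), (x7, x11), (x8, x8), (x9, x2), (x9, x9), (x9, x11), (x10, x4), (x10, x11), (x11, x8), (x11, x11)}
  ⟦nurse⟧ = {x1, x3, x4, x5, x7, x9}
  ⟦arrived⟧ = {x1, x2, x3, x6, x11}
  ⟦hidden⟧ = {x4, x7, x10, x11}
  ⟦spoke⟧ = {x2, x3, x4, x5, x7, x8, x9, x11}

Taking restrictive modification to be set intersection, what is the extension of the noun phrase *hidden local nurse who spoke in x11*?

⟦who spoke⟧ = ⟦spoke⟧ = {x2, x3, x4, x5, x7, x8, x9, x11}
⟦in x11⟧ = {x : ⟨x, x11⟩ ∈ ⟦in⟧} = {x1, x3, x6, x7, x9, x10, x11}
⟦nurse⟧ = {x1, x3, x4, x5, x7, x9}
… ∩ ⟦who spoke⟧ = {x1, x3, x4, x5, x7, x9} ∩ {x2, x3, x4, x5, x7, x8, x9, x11} = {x3, x4, x5, x7, x9}
… ∩ ⟦in x11⟧ = {x3, x4, x5, x7, x9} ∩ {x1, x3, x6, x7, x9, x10, x11} = {x3, x7, x9}
… ∩ ⟦hidden⟧ = {x3, x7, x9} ∩ {x4, x7, x10, x11} = {x7}
… ∩ ⟦local⟧ = {x7} ∩ {x1, x2, x6, x8, x10} = ∅
So ⟦hidden local nurse who spoke in x11⟧ = ∅.

∅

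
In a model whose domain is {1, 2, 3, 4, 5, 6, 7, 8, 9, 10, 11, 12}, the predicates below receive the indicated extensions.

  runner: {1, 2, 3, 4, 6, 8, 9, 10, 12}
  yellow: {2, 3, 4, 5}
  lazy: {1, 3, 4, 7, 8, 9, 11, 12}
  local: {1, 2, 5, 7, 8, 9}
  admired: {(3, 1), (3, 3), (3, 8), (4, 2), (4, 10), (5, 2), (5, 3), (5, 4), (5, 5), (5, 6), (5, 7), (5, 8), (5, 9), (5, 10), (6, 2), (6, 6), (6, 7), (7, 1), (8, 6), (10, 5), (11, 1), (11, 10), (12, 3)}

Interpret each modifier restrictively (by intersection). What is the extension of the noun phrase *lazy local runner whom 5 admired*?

{8, 9}

⟦whom 5 admired⟧ = {x : ⟨5, x⟩ ∈ ⟦admired⟧} = {2, 3, 4, 5, 6, 7, 8, 9, 10}
⟦runner⟧ = {1, 2, 3, 4, 6, 8, 9, 10, 12}
… ∩ ⟦whom 5 admired⟧ = {1, 2, 3, 4, 6, 8, 9, 10, 12} ∩ {2, 3, 4, 5, 6, 7, 8, 9, 10} = {2, 3, 4, 6, 8, 9, 10}
… ∩ ⟦lazy⟧ = {2, 3, 4, 6, 8, 9, 10} ∩ {1, 3, 4, 7, 8, 9, 11, 12} = {3, 4, 8, 9}
… ∩ ⟦local⟧ = {3, 4, 8, 9} ∩ {1, 2, 5, 7, 8, 9} = {8, 9}
So ⟦lazy local runner whom 5 admired⟧ = {8, 9}.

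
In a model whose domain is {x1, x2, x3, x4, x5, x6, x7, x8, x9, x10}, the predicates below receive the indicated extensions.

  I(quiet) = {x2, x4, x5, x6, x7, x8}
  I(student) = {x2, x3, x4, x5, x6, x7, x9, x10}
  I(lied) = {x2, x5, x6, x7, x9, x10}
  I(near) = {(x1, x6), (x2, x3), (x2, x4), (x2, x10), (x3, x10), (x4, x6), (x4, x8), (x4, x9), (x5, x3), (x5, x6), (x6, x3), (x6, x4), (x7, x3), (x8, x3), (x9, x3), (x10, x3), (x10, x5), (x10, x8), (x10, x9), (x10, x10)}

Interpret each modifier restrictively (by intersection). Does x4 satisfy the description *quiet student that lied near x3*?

⟦that lied⟧ = ⟦lied⟧ = {x2, x5, x6, x7, x9, x10}
⟦near x3⟧ = {x : ⟨x, x3⟩ ∈ ⟦near⟧} = {x2, x5, x6, x7, x8, x9, x10}
⟦student⟧ = {x2, x3, x4, x5, x6, x7, x9, x10}
… ∩ ⟦that lied⟧ = {x2, x3, x4, x5, x6, x7, x9, x10} ∩ {x2, x5, x6, x7, x9, x10} = {x2, x5, x6, x7, x9, x10}
… ∩ ⟦near x3⟧ = {x2, x5, x6, x7, x9, x10} ∩ {x2, x5, x6, x7, x8, x9, x10} = {x2, x5, x6, x7, x9, x10}
… ∩ ⟦quiet⟧ = {x2, x5, x6, x7, x9, x10} ∩ {x2, x4, x5, x6, x7, x8} = {x2, x5, x6, x7}
⟦quiet student that lied near x3⟧ = {x2, x5, x6, x7}; x4 ∉ this set.

no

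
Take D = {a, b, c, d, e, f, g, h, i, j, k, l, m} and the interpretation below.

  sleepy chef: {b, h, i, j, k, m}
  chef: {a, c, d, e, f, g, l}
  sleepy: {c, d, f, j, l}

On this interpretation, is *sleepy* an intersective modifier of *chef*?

no

⟦sleepy⟧ ∩ ⟦chef⟧ = {c, d, f, j, l} ∩ {a, c, d, e, f, g, l} = {c, d, f, l}
Observed ⟦sleepy chef⟧ = {b, h, i, j, k, m}.
These differ, so the modifier is not intersective in this model.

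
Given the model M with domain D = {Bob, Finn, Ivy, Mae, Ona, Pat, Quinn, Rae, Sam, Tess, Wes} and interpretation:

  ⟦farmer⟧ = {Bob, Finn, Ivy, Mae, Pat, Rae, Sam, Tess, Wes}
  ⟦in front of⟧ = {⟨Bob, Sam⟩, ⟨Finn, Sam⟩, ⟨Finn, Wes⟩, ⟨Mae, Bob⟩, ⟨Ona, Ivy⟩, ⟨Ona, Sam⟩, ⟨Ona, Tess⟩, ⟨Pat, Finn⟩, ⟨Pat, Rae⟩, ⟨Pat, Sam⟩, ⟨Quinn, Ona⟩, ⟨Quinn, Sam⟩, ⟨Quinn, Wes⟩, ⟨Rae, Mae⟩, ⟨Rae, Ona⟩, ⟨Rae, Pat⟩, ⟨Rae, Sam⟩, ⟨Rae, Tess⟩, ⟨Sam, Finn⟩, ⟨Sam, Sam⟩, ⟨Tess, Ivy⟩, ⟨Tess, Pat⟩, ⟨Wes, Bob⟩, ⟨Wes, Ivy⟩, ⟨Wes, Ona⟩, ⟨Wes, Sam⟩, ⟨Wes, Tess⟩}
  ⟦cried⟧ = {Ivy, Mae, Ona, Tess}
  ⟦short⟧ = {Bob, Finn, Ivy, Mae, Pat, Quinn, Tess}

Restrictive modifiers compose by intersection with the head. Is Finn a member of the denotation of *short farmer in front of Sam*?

⟦in front of Sam⟧ = {x : ⟨x, Sam⟩ ∈ ⟦in front of⟧} = {Bob, Finn, Ona, Pat, Quinn, Rae, Sam, Wes}
⟦farmer⟧ = {Bob, Finn, Ivy, Mae, Pat, Rae, Sam, Tess, Wes}
… ∩ ⟦in front of Sam⟧ = {Bob, Finn, Ivy, Mae, Pat, Rae, Sam, Tess, Wes} ∩ {Bob, Finn, Ona, Pat, Quinn, Rae, Sam, Wes} = {Bob, Finn, Pat, Rae, Sam, Wes}
… ∩ ⟦short⟧ = {Bob, Finn, Pat, Rae, Sam, Wes} ∩ {Bob, Finn, Ivy, Mae, Pat, Quinn, Tess} = {Bob, Finn, Pat}
⟦short farmer in front of Sam⟧ = {Bob, Finn, Pat}; Finn ∈ this set.

yes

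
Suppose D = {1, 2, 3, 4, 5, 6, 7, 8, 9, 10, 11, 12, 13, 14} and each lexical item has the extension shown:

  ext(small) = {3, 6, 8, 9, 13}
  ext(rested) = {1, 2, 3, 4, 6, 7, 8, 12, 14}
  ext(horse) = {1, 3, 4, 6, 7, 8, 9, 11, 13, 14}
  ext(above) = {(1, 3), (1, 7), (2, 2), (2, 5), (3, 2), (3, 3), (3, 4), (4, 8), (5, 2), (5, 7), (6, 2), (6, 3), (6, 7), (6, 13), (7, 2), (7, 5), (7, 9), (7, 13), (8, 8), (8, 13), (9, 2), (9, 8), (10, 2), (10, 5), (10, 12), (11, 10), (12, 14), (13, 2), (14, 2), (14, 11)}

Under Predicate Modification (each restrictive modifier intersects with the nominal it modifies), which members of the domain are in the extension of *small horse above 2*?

{3, 6, 9, 13}

⟦above 2⟧ = {x : ⟨x, 2⟩ ∈ ⟦above⟧} = {2, 3, 5, 6, 7, 9, 10, 13, 14}
⟦horse⟧ = {1, 3, 4, 6, 7, 8, 9, 11, 13, 14}
… ∩ ⟦above 2⟧ = {1, 3, 4, 6, 7, 8, 9, 11, 13, 14} ∩ {2, 3, 5, 6, 7, 9, 10, 13, 14} = {3, 6, 7, 9, 13, 14}
… ∩ ⟦small⟧ = {3, 6, 7, 9, 13, 14} ∩ {3, 6, 8, 9, 13} = {3, 6, 9, 13}
So ⟦small horse above 2⟧ = {3, 6, 9, 13}.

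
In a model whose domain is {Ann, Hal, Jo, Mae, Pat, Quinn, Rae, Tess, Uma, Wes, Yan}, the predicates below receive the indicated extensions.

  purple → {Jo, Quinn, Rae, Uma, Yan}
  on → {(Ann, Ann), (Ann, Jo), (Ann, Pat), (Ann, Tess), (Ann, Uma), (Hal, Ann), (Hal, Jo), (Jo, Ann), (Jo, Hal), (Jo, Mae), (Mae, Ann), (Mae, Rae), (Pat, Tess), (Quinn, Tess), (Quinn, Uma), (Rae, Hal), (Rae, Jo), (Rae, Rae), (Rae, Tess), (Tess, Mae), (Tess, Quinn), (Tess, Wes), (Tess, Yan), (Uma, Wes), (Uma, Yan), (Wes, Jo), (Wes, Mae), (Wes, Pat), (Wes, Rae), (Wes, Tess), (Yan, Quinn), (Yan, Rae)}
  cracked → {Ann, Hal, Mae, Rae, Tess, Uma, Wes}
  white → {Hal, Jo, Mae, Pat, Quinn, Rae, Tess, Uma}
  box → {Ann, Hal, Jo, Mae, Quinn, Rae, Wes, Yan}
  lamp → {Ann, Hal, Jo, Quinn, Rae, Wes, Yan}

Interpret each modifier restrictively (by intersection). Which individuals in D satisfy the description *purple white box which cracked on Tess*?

{Rae}

⟦which cracked⟧ = ⟦cracked⟧ = {Ann, Hal, Mae, Rae, Tess, Uma, Wes}
⟦on Tess⟧ = {x : ⟨x, Tess⟩ ∈ ⟦on⟧} = {Ann, Pat, Quinn, Rae, Wes}
⟦box⟧ = {Ann, Hal, Jo, Mae, Quinn, Rae, Wes, Yan}
… ∩ ⟦which cracked⟧ = {Ann, Hal, Jo, Mae, Quinn, Rae, Wes, Yan} ∩ {Ann, Hal, Mae, Rae, Tess, Uma, Wes} = {Ann, Hal, Mae, Rae, Wes}
… ∩ ⟦on Tess⟧ = {Ann, Hal, Mae, Rae, Wes} ∩ {Ann, Pat, Quinn, Rae, Wes} = {Ann, Rae, Wes}
… ∩ ⟦purple⟧ = {Ann, Rae, Wes} ∩ {Jo, Quinn, Rae, Uma, Yan} = {Rae}
… ∩ ⟦white⟧ = {Rae} ∩ {Hal, Jo, Mae, Pat, Quinn, Rae, Tess, Uma} = {Rae}
So ⟦purple white box which cracked on Tess⟧ = {Rae}.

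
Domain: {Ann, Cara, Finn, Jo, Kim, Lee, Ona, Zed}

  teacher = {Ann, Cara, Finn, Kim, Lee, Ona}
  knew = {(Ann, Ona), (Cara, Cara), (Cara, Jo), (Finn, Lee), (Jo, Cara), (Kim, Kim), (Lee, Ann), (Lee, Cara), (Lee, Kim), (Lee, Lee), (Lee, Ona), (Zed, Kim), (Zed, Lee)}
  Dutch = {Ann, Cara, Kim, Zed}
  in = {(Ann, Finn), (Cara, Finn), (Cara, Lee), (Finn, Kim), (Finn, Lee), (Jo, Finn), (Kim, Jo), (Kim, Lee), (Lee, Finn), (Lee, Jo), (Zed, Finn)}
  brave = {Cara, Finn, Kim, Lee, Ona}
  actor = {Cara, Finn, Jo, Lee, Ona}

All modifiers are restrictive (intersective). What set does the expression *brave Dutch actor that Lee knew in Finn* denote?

⟦that Lee knew⟧ = {x : ⟨Lee, x⟩ ∈ ⟦knew⟧} = {Ann, Cara, Kim, Lee, Ona}
⟦in Finn⟧ = {x : ⟨x, Finn⟩ ∈ ⟦in⟧} = {Ann, Cara, Jo, Lee, Zed}
⟦actor⟧ = {Cara, Finn, Jo, Lee, Ona}
… ∩ ⟦that Lee knew⟧ = {Cara, Finn, Jo, Lee, Ona} ∩ {Ann, Cara, Kim, Lee, Ona} = {Cara, Lee, Ona}
… ∩ ⟦in Finn⟧ = {Cara, Lee, Ona} ∩ {Ann, Cara, Jo, Lee, Zed} = {Cara, Lee}
… ∩ ⟦brave⟧ = {Cara, Lee} ∩ {Cara, Finn, Kim, Lee, Ona} = {Cara, Lee}
… ∩ ⟦Dutch⟧ = {Cara, Lee} ∩ {Ann, Cara, Kim, Zed} = {Cara}
So ⟦brave Dutch actor that Lee knew in Finn⟧ = {Cara}.

{Cara}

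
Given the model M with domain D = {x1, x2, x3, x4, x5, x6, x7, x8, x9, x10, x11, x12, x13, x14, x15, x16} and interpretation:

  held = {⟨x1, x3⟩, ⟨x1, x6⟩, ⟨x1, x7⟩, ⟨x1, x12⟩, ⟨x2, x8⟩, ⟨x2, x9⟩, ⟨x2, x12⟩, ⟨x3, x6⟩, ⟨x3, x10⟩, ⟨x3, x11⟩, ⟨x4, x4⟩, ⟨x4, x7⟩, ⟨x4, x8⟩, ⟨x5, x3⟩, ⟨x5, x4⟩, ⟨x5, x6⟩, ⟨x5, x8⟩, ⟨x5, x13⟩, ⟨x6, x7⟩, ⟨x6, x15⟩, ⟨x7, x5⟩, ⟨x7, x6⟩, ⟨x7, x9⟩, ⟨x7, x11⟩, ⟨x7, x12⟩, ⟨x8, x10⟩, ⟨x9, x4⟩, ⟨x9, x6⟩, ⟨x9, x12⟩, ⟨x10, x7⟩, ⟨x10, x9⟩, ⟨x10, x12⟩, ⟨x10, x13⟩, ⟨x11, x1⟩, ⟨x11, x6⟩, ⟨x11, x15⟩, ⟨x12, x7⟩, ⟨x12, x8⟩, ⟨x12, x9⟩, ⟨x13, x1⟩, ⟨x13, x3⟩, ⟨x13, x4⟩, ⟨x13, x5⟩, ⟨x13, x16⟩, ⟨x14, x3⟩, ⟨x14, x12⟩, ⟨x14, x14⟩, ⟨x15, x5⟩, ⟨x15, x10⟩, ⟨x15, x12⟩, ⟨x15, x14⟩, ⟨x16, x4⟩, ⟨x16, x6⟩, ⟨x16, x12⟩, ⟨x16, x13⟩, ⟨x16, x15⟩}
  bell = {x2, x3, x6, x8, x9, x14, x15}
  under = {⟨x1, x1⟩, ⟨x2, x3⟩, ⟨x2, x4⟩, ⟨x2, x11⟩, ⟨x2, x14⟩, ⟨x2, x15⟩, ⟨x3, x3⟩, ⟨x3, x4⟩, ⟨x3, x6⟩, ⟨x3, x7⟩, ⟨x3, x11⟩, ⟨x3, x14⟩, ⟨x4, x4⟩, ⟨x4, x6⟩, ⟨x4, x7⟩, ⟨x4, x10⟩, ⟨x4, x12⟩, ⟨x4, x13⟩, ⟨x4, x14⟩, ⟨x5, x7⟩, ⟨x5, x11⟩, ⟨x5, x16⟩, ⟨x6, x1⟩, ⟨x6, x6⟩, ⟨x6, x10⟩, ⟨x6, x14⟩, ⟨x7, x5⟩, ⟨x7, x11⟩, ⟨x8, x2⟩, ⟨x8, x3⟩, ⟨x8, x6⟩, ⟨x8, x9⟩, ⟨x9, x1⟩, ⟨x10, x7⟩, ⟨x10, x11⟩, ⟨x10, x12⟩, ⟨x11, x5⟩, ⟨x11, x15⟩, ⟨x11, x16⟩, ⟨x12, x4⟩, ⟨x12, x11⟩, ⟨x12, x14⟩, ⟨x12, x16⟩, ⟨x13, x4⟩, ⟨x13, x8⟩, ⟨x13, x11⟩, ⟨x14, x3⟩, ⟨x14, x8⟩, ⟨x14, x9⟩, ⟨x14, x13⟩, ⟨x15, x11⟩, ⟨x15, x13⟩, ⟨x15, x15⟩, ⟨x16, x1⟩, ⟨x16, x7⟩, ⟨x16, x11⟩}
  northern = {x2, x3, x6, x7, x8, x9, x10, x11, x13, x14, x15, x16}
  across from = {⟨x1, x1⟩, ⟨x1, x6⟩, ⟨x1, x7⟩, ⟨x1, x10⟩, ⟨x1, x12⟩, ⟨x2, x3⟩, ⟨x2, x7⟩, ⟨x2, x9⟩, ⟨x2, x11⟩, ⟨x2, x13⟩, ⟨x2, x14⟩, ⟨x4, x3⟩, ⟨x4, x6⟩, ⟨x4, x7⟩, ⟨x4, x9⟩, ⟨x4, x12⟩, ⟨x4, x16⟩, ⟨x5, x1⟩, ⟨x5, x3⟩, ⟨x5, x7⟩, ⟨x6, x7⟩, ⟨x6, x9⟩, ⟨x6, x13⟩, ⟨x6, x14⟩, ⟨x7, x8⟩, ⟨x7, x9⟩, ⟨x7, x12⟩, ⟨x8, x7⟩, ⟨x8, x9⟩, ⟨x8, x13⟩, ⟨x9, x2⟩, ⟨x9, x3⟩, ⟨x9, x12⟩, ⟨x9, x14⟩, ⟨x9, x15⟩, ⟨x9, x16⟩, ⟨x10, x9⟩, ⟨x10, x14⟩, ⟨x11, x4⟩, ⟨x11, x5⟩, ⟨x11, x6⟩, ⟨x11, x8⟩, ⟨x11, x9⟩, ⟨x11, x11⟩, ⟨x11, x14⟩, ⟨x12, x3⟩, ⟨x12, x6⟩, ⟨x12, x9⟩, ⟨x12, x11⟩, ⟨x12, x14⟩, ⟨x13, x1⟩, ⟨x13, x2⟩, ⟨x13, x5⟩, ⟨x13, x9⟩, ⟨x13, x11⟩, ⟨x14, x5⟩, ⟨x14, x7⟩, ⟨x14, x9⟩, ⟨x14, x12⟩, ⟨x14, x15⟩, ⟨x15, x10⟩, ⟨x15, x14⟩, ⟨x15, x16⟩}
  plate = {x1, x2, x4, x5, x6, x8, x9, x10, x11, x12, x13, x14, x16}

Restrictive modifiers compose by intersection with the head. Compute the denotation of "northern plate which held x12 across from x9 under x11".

{x2, x10}

⟦which held x12⟧ = {x : ⟨x, x12⟩ ∈ ⟦held⟧} = {x1, x2, x7, x9, x10, x14, x15, x16}
⟦across from x9⟧ = {x : ⟨x, x9⟩ ∈ ⟦across from⟧} = {x2, x4, x6, x7, x8, x10, x11, x12, x13, x14}
⟦under x11⟧ = {x : ⟨x, x11⟩ ∈ ⟦under⟧} = {x2, x3, x5, x7, x10, x12, x13, x15, x16}
⟦plate⟧ = {x1, x2, x4, x5, x6, x8, x9, x10, x11, x12, x13, x14, x16}
… ∩ ⟦which held x12⟧ = {x1, x2, x4, x5, x6, x8, x9, x10, x11, x12, x13, x14, x16} ∩ {x1, x2, x7, x9, x10, x14, x15, x16} = {x1, x2, x9, x10, x14, x16}
… ∩ ⟦across from x9⟧ = {x1, x2, x9, x10, x14, x16} ∩ {x2, x4, x6, x7, x8, x10, x11, x12, x13, x14} = {x2, x10, x14}
… ∩ ⟦under x11⟧ = {x2, x10, x14} ∩ {x2, x3, x5, x7, x10, x12, x13, x15, x16} = {x2, x10}
… ∩ ⟦northern⟧ = {x2, x10} ∩ {x2, x3, x6, x7, x8, x9, x10, x11, x13, x14, x15, x16} = {x2, x10}
So ⟦northern plate which held x12 across from x9 under x11⟧ = {x2, x10}.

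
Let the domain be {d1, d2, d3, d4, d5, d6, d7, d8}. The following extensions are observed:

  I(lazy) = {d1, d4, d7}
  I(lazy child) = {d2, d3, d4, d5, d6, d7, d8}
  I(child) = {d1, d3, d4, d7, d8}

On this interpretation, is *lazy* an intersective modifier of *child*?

⟦lazy⟧ ∩ ⟦child⟧ = {d1, d4, d7} ∩ {d1, d3, d4, d7, d8} = {d1, d4, d7}
Observed ⟦lazy child⟧ = {d2, d3, d4, d5, d6, d7, d8}.
These differ, so the modifier is not intersective in this model.

no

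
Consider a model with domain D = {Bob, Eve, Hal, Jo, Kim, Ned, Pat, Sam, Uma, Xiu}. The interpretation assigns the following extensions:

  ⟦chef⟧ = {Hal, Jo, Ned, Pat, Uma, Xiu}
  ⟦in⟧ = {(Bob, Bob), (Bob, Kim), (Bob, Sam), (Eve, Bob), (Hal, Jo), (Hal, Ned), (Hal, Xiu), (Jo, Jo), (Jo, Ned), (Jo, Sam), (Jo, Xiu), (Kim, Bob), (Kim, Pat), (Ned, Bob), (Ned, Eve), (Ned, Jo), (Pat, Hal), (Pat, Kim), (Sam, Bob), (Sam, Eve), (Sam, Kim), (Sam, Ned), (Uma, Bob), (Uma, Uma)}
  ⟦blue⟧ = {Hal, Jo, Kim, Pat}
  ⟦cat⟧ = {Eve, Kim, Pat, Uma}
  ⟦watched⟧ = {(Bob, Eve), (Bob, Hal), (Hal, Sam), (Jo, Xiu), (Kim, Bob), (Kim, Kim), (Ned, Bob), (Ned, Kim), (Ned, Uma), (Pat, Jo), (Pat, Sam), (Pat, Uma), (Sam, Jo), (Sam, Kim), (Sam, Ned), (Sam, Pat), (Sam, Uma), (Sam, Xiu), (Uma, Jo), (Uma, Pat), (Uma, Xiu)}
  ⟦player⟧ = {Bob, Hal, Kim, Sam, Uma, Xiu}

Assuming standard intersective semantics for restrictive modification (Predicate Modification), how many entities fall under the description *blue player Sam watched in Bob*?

1

⟦Sam watched⟧ = {x : ⟨Sam, x⟩ ∈ ⟦watched⟧} = {Jo, Kim, Ned, Pat, Uma, Xiu}
⟦in Bob⟧ = {x : ⟨x, Bob⟩ ∈ ⟦in⟧} = {Bob, Eve, Kim, Ned, Sam, Uma}
⟦player⟧ = {Bob, Hal, Kim, Sam, Uma, Xiu}
… ∩ ⟦Sam watched⟧ = {Bob, Hal, Kim, Sam, Uma, Xiu} ∩ {Jo, Kim, Ned, Pat, Uma, Xiu} = {Kim, Uma, Xiu}
… ∩ ⟦in Bob⟧ = {Kim, Uma, Xiu} ∩ {Bob, Eve, Kim, Ned, Sam, Uma} = {Kim, Uma}
… ∩ ⟦blue⟧ = {Kim, Uma} ∩ {Hal, Jo, Kim, Pat} = {Kim}
⟦blue player Sam watched in Bob⟧ = {Kim}, so the cardinality is 1.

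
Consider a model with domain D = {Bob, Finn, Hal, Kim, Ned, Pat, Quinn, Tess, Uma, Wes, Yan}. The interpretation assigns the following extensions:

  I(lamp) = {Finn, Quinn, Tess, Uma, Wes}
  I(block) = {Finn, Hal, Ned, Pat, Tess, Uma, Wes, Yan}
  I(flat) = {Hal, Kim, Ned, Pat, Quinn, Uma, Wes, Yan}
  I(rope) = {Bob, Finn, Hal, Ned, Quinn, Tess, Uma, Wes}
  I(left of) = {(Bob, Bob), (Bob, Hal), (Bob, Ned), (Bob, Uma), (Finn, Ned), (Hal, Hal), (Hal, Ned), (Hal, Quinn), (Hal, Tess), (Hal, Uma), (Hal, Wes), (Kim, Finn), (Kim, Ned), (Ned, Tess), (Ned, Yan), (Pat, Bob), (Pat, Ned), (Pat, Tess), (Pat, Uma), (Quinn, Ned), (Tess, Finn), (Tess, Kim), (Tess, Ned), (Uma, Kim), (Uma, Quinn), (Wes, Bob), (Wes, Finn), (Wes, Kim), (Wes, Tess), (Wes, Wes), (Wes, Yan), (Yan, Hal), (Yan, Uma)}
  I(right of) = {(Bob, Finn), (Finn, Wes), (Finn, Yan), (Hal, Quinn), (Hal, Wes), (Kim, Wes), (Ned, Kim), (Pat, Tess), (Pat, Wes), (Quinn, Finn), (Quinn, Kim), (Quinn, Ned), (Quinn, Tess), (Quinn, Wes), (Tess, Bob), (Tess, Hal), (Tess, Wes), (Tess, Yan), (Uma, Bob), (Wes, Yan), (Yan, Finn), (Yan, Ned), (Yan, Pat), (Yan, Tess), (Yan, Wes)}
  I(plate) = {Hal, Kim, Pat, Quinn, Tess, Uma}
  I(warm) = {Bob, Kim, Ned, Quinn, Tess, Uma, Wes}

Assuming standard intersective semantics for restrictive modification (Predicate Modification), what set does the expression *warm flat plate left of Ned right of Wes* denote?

{Kim, Quinn}

⟦left of Ned⟧ = {x : ⟨x, Ned⟩ ∈ ⟦left of⟧} = {Bob, Finn, Hal, Kim, Pat, Quinn, Tess}
⟦right of Wes⟧ = {x : ⟨x, Wes⟩ ∈ ⟦right of⟧} = {Finn, Hal, Kim, Pat, Quinn, Tess, Yan}
⟦plate⟧ = {Hal, Kim, Pat, Quinn, Tess, Uma}
… ∩ ⟦left of Ned⟧ = {Hal, Kim, Pat, Quinn, Tess, Uma} ∩ {Bob, Finn, Hal, Kim, Pat, Quinn, Tess} = {Hal, Kim, Pat, Quinn, Tess}
… ∩ ⟦right of Wes⟧ = {Hal, Kim, Pat, Quinn, Tess} ∩ {Finn, Hal, Kim, Pat, Quinn, Tess, Yan} = {Hal, Kim, Pat, Quinn, Tess}
… ∩ ⟦warm⟧ = {Hal, Kim, Pat, Quinn, Tess} ∩ {Bob, Kim, Ned, Quinn, Tess, Uma, Wes} = {Kim, Quinn, Tess}
… ∩ ⟦flat⟧ = {Kim, Quinn, Tess} ∩ {Hal, Kim, Ned, Pat, Quinn, Uma, Wes, Yan} = {Kim, Quinn}
So ⟦warm flat plate left of Ned right of Wes⟧ = {Kim, Quinn}.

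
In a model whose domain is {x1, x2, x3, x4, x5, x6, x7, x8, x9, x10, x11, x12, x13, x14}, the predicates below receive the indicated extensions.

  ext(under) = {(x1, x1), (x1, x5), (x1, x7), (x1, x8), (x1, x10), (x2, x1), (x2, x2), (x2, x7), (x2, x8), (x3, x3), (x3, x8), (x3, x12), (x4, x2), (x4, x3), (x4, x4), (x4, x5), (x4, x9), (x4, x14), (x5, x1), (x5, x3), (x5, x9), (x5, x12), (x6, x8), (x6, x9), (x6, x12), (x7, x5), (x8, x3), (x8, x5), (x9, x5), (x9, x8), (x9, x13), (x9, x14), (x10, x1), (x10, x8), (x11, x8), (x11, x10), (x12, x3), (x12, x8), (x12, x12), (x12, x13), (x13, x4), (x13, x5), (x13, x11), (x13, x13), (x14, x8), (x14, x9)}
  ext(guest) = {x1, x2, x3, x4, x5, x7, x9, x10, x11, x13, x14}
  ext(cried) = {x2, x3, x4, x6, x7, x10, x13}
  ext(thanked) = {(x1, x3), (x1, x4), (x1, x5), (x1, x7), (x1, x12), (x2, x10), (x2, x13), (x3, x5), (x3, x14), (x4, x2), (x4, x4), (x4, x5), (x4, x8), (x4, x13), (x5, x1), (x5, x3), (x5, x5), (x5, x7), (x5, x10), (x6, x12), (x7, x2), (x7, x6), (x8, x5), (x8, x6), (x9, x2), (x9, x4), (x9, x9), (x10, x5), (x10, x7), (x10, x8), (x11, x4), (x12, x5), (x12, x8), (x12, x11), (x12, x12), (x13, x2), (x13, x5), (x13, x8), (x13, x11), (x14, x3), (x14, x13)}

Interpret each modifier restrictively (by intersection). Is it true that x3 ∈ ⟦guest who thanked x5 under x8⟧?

yes

⟦who thanked x5⟧ = {x : ⟨x, x5⟩ ∈ ⟦thanked⟧} = {x1, x3, x4, x5, x8, x10, x12, x13}
⟦under x8⟧ = {x : ⟨x, x8⟩ ∈ ⟦under⟧} = {x1, x2, x3, x6, x9, x10, x11, x12, x14}
⟦guest⟧ = {x1, x2, x3, x4, x5, x7, x9, x10, x11, x13, x14}
… ∩ ⟦who thanked x5⟧ = {x1, x2, x3, x4, x5, x7, x9, x10, x11, x13, x14} ∩ {x1, x3, x4, x5, x8, x10, x12, x13} = {x1, x3, x4, x5, x10, x13}
… ∩ ⟦under x8⟧ = {x1, x3, x4, x5, x10, x13} ∩ {x1, x2, x3, x6, x9, x10, x11, x12, x14} = {x1, x3, x10}
⟦guest who thanked x5 under x8⟧ = {x1, x3, x10}; x3 ∈ this set.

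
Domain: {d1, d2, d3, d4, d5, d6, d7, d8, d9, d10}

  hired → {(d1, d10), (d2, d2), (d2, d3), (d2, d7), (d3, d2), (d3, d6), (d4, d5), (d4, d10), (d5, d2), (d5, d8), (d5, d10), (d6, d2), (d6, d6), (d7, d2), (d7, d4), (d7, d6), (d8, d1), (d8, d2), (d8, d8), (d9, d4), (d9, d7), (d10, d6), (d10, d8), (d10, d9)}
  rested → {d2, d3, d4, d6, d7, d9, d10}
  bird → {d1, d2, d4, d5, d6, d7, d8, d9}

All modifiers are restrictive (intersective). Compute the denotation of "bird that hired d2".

{d2, d5, d6, d7, d8}

⟦that hired d2⟧ = {x : ⟨x, d2⟩ ∈ ⟦hired⟧} = {d2, d3, d5, d6, d7, d8}
⟦bird⟧ = {d1, d2, d4, d5, d6, d7, d8, d9}
… ∩ ⟦that hired d2⟧ = {d1, d2, d4, d5, d6, d7, d8, d9} ∩ {d2, d3, d5, d6, d7, d8} = {d2, d5, d6, d7, d8}
So ⟦bird that hired d2⟧ = {d2, d5, d6, d7, d8}.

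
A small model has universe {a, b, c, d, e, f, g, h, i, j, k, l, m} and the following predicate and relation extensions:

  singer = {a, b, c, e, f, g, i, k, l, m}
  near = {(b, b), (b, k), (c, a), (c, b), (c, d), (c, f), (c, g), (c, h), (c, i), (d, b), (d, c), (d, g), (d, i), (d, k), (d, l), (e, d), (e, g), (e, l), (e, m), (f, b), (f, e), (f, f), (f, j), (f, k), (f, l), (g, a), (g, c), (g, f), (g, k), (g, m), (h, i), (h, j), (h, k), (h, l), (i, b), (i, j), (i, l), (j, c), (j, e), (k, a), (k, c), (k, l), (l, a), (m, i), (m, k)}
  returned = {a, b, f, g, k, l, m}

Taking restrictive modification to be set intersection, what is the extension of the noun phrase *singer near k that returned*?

⟦near k⟧ = {x : ⟨x, k⟩ ∈ ⟦near⟧} = {b, d, f, g, h, m}
⟦that returned⟧ = ⟦returned⟧ = {a, b, f, g, k, l, m}
⟦singer⟧ = {a, b, c, e, f, g, i, k, l, m}
… ∩ ⟦near k⟧ = {a, b, c, e, f, g, i, k, l, m} ∩ {b, d, f, g, h, m} = {b, f, g, m}
… ∩ ⟦that returned⟧ = {b, f, g, m} ∩ {a, b, f, g, k, l, m} = {b, f, g, m}
So ⟦singer near k that returned⟧ = {b, f, g, m}.

{b, f, g, m}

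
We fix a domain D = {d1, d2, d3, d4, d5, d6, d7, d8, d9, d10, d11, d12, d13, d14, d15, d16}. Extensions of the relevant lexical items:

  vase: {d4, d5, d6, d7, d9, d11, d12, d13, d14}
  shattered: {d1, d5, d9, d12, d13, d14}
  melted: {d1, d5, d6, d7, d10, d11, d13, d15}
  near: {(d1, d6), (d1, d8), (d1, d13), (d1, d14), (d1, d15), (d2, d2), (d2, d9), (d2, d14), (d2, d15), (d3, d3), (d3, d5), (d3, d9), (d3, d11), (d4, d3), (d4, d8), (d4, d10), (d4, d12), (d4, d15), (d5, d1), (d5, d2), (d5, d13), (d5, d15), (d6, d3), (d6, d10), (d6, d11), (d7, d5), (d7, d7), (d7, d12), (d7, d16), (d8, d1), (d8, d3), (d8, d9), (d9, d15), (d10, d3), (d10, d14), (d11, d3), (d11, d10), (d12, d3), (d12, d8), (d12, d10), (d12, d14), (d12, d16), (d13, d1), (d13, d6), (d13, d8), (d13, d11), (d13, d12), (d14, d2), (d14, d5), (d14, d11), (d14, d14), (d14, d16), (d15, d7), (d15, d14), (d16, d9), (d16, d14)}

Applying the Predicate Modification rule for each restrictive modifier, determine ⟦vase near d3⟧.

{d4, d6, d11, d12}

⟦near d3⟧ = {x : ⟨x, d3⟩ ∈ ⟦near⟧} = {d3, d4, d6, d8, d10, d11, d12}
⟦vase⟧ = {d4, d5, d6, d7, d9, d11, d12, d13, d14}
… ∩ ⟦near d3⟧ = {d4, d5, d6, d7, d9, d11, d12, d13, d14} ∩ {d3, d4, d6, d8, d10, d11, d12} = {d4, d6, d11, d12}
So ⟦vase near d3⟧ = {d4, d6, d11, d12}.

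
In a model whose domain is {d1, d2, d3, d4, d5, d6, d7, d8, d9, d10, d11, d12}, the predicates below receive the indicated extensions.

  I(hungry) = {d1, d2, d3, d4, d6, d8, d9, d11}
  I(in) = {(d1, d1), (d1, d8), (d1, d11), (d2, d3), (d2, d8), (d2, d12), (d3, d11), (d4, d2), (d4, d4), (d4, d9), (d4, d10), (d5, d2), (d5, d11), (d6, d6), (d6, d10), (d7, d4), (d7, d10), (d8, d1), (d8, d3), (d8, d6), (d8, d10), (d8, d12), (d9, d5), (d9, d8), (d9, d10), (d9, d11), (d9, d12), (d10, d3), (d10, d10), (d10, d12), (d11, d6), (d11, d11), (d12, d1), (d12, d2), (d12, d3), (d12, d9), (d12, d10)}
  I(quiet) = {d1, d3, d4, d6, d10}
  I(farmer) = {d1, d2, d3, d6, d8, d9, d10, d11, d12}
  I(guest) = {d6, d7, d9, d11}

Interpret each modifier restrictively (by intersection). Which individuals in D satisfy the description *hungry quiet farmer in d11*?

⟦in d11⟧ = {x : ⟨x, d11⟩ ∈ ⟦in⟧} = {d1, d3, d5, d9, d11}
⟦farmer⟧ = {d1, d2, d3, d6, d8, d9, d10, d11, d12}
… ∩ ⟦in d11⟧ = {d1, d2, d3, d6, d8, d9, d10, d11, d12} ∩ {d1, d3, d5, d9, d11} = {d1, d3, d9, d11}
… ∩ ⟦hungry⟧ = {d1, d3, d9, d11} ∩ {d1, d2, d3, d4, d6, d8, d9, d11} = {d1, d3, d9, d11}
… ∩ ⟦quiet⟧ = {d1, d3, d9, d11} ∩ {d1, d3, d4, d6, d10} = {d1, d3}
So ⟦hungry quiet farmer in d11⟧ = {d1, d3}.

{d1, d3}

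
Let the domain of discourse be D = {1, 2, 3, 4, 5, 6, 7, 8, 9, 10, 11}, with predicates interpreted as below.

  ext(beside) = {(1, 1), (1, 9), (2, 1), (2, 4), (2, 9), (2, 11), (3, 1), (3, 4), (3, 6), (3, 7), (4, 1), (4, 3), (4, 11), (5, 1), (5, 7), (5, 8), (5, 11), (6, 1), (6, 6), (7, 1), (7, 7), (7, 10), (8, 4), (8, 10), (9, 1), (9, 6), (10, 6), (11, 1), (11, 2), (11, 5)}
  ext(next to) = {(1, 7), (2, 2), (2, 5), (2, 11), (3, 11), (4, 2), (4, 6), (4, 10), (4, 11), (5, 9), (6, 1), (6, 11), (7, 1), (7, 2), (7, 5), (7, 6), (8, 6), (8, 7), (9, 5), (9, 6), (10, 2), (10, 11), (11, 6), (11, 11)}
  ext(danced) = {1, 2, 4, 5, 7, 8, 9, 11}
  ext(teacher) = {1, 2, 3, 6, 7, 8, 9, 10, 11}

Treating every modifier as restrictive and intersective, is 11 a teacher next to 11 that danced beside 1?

⟦next to 11⟧ = {x : ⟨x, 11⟩ ∈ ⟦next to⟧} = {2, 3, 4, 6, 10, 11}
⟦that danced⟧ = ⟦danced⟧ = {1, 2, 4, 5, 7, 8, 9, 11}
⟦beside 1⟧ = {x : ⟨x, 1⟩ ∈ ⟦beside⟧} = {1, 2, 3, 4, 5, 6, 7, 9, 11}
⟦teacher⟧ = {1, 2, 3, 6, 7, 8, 9, 10, 11}
… ∩ ⟦next to 11⟧ = {1, 2, 3, 6, 7, 8, 9, 10, 11} ∩ {2, 3, 4, 6, 10, 11} = {2, 3, 6, 10, 11}
… ∩ ⟦that danced⟧ = {2, 3, 6, 10, 11} ∩ {1, 2, 4, 5, 7, 8, 9, 11} = {2, 11}
… ∩ ⟦beside 1⟧ = {2, 11} ∩ {1, 2, 3, 4, 5, 6, 7, 9, 11} = {2, 11}
⟦teacher next to 11 that danced beside 1⟧ = {2, 11}; 11 ∈ this set.

yes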